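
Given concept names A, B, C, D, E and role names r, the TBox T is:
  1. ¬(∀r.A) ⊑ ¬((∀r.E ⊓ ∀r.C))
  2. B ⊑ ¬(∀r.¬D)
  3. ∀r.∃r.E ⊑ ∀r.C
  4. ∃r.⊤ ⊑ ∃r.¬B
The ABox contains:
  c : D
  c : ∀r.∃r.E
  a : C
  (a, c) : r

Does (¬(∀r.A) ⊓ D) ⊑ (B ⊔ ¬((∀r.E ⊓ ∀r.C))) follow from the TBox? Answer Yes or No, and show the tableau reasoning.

Yes

1. (¬(∀r.A) ⊓ D) ⊑ (B ⊔ ¬((∀r.E ⊓ ∀r.C)))  ⇔  ((∃r.¬A ⊓ D) ⊓ (¬B ⊓ (∀r.E ⊓ ∀r.C))) unsat w.r.t. T
   all branches close; clash {C, ¬C} at an ∃-successor
2. Hence (¬(∀r.A) ⊓ D) ⊑ (B ⊔ ¬((∀r.E ⊓ ∀r.C))): entailed.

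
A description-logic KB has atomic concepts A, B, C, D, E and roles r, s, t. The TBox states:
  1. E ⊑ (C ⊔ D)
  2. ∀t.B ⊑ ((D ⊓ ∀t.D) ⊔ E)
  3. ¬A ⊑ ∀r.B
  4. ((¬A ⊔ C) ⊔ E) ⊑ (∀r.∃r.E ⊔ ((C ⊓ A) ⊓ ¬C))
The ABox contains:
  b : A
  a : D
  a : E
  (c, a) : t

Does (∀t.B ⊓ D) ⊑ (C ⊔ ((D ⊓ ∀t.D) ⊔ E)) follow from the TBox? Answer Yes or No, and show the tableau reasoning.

1. (∀t.B ⊓ D) ⊑ (C ⊔ ((D ⊓ ∀t.D) ⊔ E))  ⇔  ((∀t.B ⊓ D) ⊓ (¬C ⊓ ((¬D ⊔ ∃t.¬D) ⊓ ¬E))) unsat w.r.t. T
   all branches close; clash {C, ¬C} at x₀
2. Hence (∀t.B ⊓ D) ⊑ (C ⊔ ((D ⊓ ∀t.D) ⊔ E)): entailed.

Yes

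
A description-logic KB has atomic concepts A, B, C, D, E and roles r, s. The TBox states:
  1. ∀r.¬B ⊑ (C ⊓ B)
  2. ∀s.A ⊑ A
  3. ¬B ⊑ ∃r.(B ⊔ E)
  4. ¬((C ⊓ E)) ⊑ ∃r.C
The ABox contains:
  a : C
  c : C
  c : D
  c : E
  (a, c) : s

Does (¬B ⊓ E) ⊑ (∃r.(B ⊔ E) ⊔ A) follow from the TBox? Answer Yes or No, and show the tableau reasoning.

1. (¬B ⊓ E) ⊑ (∃r.(B ⊔ E) ⊔ A)  ⇔  ((¬B ⊓ E) ⊓ (∀r.(¬B ⊓ ¬E) ⊓ ¬A)) unsat w.r.t. T
   all branches close; clash {B, ¬B} at x₀
2. Hence (¬B ⊓ E) ⊑ (∃r.(B ⊔ E) ⊔ A): entailed.

Yes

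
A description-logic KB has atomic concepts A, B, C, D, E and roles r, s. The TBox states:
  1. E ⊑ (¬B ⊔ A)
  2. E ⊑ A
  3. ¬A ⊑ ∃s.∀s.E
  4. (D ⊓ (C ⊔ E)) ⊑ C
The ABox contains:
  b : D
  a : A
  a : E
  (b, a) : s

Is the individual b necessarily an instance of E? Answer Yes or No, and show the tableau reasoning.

1. b : E?  L(b) = {D} ∪ {¬E}
   open: L(b) ⊇ {A, D, ¬C, ¬E} — b ∉ E possible
2. Hence b : E: not entailed.

No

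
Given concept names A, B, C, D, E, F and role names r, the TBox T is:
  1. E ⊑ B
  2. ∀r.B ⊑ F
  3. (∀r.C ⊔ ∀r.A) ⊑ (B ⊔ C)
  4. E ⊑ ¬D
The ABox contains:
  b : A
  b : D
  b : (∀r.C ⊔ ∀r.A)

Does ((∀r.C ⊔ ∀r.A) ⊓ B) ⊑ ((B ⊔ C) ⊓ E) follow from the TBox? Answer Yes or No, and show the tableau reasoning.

No

1. ((∀r.C ⊔ ∀r.A) ⊓ B) ⊑ ((B ⊔ C) ⊓ E)  ⇔  (((∀r.C ⊔ ∀r.A) ⊓ B) ⊓ ((¬B ⊓ ¬C) ⊔ ¬E)) unsat w.r.t. T
   apply at x₀: (∀r.C ⊔ ∀r.A)⊑(B ⊔ C)
   open: L(x₀) ⊇ {B, ¬E, ∀r.C, ∃r.¬B} (+ ∃-successors)
2. Hence ((∀r.C ⊔ ∀r.A) ⊓ B) ⊑ ((B ⊔ C) ⊓ E): not entailed.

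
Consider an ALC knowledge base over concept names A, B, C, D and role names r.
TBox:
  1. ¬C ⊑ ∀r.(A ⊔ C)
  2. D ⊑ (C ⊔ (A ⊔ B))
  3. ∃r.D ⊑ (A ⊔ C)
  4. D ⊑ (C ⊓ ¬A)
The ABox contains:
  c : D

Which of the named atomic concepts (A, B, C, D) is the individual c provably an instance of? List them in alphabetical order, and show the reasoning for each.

{C, D}

1. c : A?  L(c) = {D} ∪ {¬A}
   apply at c: D⊑(C ⊔ (A ⊔ B)); D⊑(C ⊓ ¬A)
   open: L(c) ⊇ {C, D, ¬A, ∀r.¬D} — c ∉ A possible
2. c : B?  L(c) = {D} ∪ {¬B}
   apply at c: D⊑(C ⊔ (A ⊔ B)); D⊑(C ⊓ ¬A)
   open: L(c) ⊇ {C, D, ¬A, ¬B, ∀r.¬D} — c ∉ B possible
3. c : C?  L(c) = {D} ∪ {¬C}
   clash {C, ¬C} at c — c ∈ C
4. c : D?  L(c) = {D} ∪ {¬D}
   clash {D, ¬D} at c — c ∈ D
5. Entailed for c: {C, D}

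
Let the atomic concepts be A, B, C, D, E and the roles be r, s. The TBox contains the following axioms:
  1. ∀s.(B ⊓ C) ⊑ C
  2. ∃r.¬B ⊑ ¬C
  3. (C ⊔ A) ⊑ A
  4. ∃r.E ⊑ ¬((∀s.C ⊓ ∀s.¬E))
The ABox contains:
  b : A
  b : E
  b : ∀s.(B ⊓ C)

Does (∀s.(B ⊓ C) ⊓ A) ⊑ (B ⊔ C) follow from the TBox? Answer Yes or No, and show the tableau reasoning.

1. (∀s.(B ⊓ C) ⊓ A) ⊑ (B ⊔ C)  ⇔  ((∀s.(B ⊓ C) ⊓ A) ⊓ (¬B ⊓ ¬C)) unsat w.r.t. T
   all branches close; clash {C, ¬C} at x₀
2. Hence (∀s.(B ⊓ C) ⊓ A) ⊑ (B ⊔ C): entailed.

Yes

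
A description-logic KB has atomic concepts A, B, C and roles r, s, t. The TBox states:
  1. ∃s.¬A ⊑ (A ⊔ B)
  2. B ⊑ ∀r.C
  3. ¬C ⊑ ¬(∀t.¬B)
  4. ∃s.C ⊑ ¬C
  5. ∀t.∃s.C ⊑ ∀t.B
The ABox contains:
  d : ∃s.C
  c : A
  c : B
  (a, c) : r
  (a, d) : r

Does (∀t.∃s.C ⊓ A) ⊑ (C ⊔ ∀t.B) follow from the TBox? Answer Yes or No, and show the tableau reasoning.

Yes

1. (∀t.∃s.C ⊓ A) ⊑ (C ⊔ ∀t.B)  ⇔  ((∀t.∃s.C ⊓ A) ⊓ (¬C ⊓ ∃t.¬B)) unsat w.r.t. T
   all branches close; clash {B, ¬B} at an ∃-successor
2. Hence (∀t.∃s.C ⊓ A) ⊑ (C ⊔ ∀t.B): entailed.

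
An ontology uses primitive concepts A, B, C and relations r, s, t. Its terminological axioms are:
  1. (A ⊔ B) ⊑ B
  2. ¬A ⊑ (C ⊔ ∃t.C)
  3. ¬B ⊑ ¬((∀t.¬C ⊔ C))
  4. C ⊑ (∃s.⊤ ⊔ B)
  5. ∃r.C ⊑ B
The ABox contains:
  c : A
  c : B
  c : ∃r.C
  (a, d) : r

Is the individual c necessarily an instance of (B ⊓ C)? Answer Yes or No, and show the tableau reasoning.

1. c : (B ⊓ C)?  L(c) = {A, B, ∃r.C} ∪ {(¬B ⊔ ¬C)}
   open: L(c) ⊇ {A, B, ¬C, ∃r.C} (+ ∃-successors) — c ∉ (B ⊓ C) possible
2. Hence c : (B ⊓ C): not entailed.

No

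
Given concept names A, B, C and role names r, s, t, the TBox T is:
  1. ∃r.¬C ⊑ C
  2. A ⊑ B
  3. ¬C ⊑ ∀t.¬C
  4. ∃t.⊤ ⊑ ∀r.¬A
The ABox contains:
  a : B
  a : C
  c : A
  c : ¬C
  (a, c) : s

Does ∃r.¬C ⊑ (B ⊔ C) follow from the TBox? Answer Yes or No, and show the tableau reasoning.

Yes

1. ∃r.¬C ⊑ (B ⊔ C)  ⇔  (∃r.¬C ⊓ (¬B ⊓ ¬C)) unsat w.r.t. T
   all branches close; clash {B, ¬B} at x₀
2. Hence ∃r.¬C ⊑ (B ⊔ C): entailed.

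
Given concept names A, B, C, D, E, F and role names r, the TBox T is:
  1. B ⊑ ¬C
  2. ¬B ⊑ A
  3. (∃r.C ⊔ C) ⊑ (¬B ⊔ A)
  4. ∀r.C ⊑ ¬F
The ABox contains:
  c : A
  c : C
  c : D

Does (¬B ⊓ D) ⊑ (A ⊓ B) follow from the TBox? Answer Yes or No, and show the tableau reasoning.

No

1. (¬B ⊓ D) ⊑ (A ⊓ B)  ⇔  ((¬B ⊓ D) ⊓ (¬A ⊔ ¬B)) unsat w.r.t. T
   apply at x₀: ¬B⊑A
   open: L(x₀) ⊇ {A, D, ¬B, ¬C, ∀r.¬C, …} (+ ∃-successors)
2. Hence (¬B ⊓ D) ⊑ (A ⊓ B): not entailed.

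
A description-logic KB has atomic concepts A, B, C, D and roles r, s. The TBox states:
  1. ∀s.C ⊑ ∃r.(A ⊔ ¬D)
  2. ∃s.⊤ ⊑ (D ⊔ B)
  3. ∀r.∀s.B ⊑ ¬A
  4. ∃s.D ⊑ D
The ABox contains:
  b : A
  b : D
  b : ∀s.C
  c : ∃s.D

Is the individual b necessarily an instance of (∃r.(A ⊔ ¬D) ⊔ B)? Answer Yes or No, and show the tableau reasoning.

Yes

1. b : (∃r.(A ⊔ ¬D) ⊔ B)?  L(b) = {A, D, ∀s.C} ∪ {(∀r.(¬A ⊓ D) ⊓ ¬B)}
   clash {A, ¬A} at b — b ∈ (∃r.(A ⊔ ¬D) ⊔ B)
2. Hence b : (∃r.(A ⊔ ¬D) ⊔ B): entailed.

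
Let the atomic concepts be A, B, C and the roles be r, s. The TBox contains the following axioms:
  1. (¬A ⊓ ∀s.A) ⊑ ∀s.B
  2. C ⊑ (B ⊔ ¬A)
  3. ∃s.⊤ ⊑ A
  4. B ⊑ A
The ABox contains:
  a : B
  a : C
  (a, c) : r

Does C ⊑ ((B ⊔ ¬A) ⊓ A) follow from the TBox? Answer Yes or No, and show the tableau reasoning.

No

1. C ⊑ ((B ⊔ ¬A) ⊓ A)  ⇔  (C ⊓ ((¬B ⊓ A) ⊔ ¬A)) unsat w.r.t. T
   apply at x₀: C⊑(B ⊔ ¬A)
   open: L(x₀) ⊇ {C, ¬A, ¬B, ∀s.B, ∀s.⊥}
2. Hence C ⊑ ((B ⊔ ¬A) ⊓ A): not entailed.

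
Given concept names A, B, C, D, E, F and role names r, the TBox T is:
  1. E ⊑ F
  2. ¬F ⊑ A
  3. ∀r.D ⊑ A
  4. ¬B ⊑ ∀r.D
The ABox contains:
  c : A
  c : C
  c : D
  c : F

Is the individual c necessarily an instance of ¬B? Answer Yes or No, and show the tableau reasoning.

No

1. c : ¬B?  L(c) = {A, C, D, F} ∪ {B}
   open: L(c) ⊇ {A, B, C, D, F} — c ∉ ¬B possible
2. Hence c : ¬B: not entailed.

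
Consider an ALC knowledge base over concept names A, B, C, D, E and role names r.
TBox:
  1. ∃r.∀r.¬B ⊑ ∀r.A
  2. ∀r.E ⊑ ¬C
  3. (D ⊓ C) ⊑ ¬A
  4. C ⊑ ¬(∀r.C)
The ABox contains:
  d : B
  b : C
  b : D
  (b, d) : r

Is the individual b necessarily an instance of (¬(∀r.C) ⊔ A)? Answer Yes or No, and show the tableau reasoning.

Yes

1. b : (¬(∀r.C) ⊔ A)?  L(b) = {C, D} ∪ {(∀r.C ⊓ ¬A)}
   clash {C, ¬C} at b — b ∈ (¬(∀r.C) ⊔ A)
2. Hence b : (¬(∀r.C) ⊔ A): entailed.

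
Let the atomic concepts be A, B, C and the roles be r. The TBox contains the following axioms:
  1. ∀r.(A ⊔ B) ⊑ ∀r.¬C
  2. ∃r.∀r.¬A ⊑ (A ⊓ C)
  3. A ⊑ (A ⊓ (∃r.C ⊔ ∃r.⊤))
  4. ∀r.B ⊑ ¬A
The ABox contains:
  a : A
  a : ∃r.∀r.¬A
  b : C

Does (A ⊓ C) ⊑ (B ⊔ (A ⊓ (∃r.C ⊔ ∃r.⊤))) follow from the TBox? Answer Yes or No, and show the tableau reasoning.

Yes

1. (A ⊓ C) ⊑ (B ⊔ (A ⊓ (∃r.C ⊔ ∃r.⊤)))  ⇔  ((A ⊓ C) ⊓ (¬B ⊓ (¬A ⊔ (∀r.¬C ⊓ ∀r.⊥)))) unsat w.r.t. T
   all branches close; clash {A, ¬A} at x₀
2. Hence (A ⊓ C) ⊑ (B ⊔ (A ⊓ (∃r.C ⊔ ∃r.⊤))): entailed.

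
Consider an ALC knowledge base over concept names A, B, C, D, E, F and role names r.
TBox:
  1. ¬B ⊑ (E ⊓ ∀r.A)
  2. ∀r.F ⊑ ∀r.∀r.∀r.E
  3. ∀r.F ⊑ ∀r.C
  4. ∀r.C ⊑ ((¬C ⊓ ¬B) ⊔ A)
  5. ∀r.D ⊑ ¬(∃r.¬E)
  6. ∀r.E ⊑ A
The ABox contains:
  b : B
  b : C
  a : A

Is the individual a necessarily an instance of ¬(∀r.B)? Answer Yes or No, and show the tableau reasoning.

No

1. a : ¬(∀r.B)?  L(a) = {A} ∪ {∀r.B}
   open: L(a) ⊇ {A, B, ∀r.B, ∃r.¬C, ∃r.¬D, …} (+ ∃-successors) — a ∉ ¬(∀r.B) possible
2. Hence a : ¬(∀r.B): not entailed.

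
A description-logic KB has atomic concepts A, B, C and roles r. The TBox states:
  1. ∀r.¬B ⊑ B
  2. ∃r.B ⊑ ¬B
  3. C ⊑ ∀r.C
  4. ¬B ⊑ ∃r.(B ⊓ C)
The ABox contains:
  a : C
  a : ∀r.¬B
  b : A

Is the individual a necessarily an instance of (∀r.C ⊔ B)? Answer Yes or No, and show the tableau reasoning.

1. a : (∀r.C ⊔ B)?  L(a) = {C, ∀r.¬B} ∪ {(∃r.¬C ⊓ ¬B)}
   clash {B, ¬B} at a — a ∈ (∀r.C ⊔ B)
2. Hence a : (∀r.C ⊔ B): entailed.

Yes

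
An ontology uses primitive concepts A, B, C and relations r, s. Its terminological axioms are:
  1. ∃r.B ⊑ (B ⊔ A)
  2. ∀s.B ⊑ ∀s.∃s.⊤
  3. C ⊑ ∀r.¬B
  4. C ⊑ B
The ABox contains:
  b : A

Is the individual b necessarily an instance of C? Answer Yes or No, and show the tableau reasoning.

No

1. b : C?  L(b) = {A} ∪ {¬C}
   open: L(b) ⊇ {A, ¬C, ∀r.¬B, ∃s.¬B} (+ ∃-successors) — b ∉ C possible
2. Hence b : C: not entailed.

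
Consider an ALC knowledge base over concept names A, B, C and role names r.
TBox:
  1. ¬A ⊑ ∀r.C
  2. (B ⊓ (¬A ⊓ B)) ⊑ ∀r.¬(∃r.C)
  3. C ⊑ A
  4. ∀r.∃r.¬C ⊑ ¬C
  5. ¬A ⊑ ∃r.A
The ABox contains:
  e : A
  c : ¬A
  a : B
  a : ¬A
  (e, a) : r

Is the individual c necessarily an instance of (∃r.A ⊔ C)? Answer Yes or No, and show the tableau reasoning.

1. c : (∃r.A ⊔ C)?  L(c) = {¬A} ∪ {(∀r.¬A ⊓ ¬C)}
   clash {A, ¬A} at an ∃-successor — c ∈ (∃r.A ⊔ C)
2. Hence c : (∃r.A ⊔ C): entailed.

Yes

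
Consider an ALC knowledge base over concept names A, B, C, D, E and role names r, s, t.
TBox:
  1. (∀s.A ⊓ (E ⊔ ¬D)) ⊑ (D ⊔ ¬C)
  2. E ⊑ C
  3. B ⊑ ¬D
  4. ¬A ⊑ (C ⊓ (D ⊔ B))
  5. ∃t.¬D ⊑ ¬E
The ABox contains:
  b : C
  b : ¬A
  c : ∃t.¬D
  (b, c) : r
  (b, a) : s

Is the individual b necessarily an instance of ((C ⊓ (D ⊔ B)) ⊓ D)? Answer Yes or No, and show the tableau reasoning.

No

1. b : ((C ⊓ (D ⊔ B)) ⊓ D)?  L(b) = {C, ¬A} ∪ {((¬C ⊔ (¬D ⊓ ¬B)) ⊔ ¬D)}
   apply at b: ¬A⊑(C ⊓ (D ⊔ B))
   open: L(b) ⊇ {B, C, ¬A, ¬D, ∀t.D, …} (+ ∃-successors) — b ∉ ((C ⊓ (D ⊔ B)) ⊓ D) possible
2. Hence b : ((C ⊓ (D ⊔ B)) ⊓ D): not entailed.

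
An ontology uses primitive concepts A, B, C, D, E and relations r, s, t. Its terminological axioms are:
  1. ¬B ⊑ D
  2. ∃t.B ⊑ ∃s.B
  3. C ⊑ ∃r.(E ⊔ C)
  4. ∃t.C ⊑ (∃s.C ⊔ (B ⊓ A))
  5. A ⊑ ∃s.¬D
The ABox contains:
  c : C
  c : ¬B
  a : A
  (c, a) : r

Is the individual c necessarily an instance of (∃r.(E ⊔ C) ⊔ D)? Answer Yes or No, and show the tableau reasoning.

Yes

1. c : (∃r.(E ⊔ C) ⊔ D)?  L(c) = {C, ¬B} ∪ {(∀r.(¬E ⊓ ¬C) ⊓ ¬D)}
   clash {D, ¬D} at c — c ∈ (∃r.(E ⊔ C) ⊔ D)
2. Hence c : (∃r.(E ⊔ C) ⊔ D): entailed.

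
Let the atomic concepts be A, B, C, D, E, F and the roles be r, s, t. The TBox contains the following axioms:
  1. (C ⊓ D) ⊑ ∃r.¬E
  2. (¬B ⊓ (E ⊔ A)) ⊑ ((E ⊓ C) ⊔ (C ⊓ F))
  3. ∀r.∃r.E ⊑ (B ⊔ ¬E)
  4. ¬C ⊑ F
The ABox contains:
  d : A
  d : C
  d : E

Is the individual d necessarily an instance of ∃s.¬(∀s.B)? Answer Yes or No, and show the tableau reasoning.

No

1. d : ∃s.¬(∀s.B)?  L(d) = {A, C, E} ∪ {∀s.∀s.B}
   open: L(d) ⊇ {A, B, C, E, ¬D, …} (+ ∃-successors) — d ∉ ∃s.¬(∀s.B) possible
2. Hence d : ∃s.¬(∀s.B): not entailed.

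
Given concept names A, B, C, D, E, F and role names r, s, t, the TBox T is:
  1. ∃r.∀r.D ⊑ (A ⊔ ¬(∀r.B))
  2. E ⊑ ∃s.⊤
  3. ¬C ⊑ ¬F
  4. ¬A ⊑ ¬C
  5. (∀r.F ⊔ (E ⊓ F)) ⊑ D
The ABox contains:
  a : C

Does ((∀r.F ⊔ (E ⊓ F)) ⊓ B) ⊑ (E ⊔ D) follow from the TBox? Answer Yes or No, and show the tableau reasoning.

1. ((∀r.F ⊔ (E ⊓ F)) ⊓ B) ⊑ (E ⊔ D)  ⇔  (((∀r.F ⊔ (E ⊓ F)) ⊓ B) ⊓ (¬E ⊓ ¬D)) unsat w.r.t. T
   all branches close; clash {E, ¬E} at x₀
2. Hence ((∀r.F ⊔ (E ⊓ F)) ⊓ B) ⊑ (E ⊔ D): entailed.

Yes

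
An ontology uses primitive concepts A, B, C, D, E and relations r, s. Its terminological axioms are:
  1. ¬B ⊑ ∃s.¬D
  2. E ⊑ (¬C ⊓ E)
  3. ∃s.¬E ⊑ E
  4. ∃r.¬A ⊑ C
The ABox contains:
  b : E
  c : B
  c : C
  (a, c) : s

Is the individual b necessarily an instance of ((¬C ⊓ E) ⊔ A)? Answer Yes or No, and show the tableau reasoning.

Yes

1. b : ((¬C ⊓ E) ⊔ A)?  L(b) = {E} ∪ {((C ⊔ ¬E) ⊓ ¬A)}
   clash {E, ¬E} at b — b ∈ ((¬C ⊓ E) ⊔ A)
2. Hence b : ((¬C ⊓ E) ⊔ A): entailed.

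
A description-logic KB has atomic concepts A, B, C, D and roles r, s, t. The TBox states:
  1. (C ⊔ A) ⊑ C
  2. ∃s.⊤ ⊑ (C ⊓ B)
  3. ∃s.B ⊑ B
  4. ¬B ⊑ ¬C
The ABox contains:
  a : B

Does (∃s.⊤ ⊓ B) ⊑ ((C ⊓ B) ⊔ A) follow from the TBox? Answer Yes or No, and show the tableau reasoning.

1. (∃s.⊤ ⊓ B) ⊑ ((C ⊓ B) ⊔ A)  ⇔  ((∃s.⊤ ⊓ B) ⊓ ((¬C ⊔ ¬B) ⊓ ¬A)) unsat w.r.t. T
   all branches close; clash {B, ¬B} at x₀
2. Hence (∃s.⊤ ⊓ B) ⊑ ((C ⊓ B) ⊔ A): entailed.

Yes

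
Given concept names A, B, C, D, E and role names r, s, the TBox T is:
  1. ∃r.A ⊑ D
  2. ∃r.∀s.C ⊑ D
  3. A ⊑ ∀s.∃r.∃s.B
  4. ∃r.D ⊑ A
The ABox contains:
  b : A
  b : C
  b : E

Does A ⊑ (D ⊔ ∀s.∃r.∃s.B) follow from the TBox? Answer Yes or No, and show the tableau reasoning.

Yes

1. A ⊑ (D ⊔ ∀s.∃r.∃s.B)  ⇔  (A ⊓ (¬D ⊓ ∃s.∀r.∀s.¬B)) unsat w.r.t. T
   all branches close; clash {D, ¬D} at x₀
2. Hence A ⊑ (D ⊔ ∀s.∃r.∃s.B): entailed.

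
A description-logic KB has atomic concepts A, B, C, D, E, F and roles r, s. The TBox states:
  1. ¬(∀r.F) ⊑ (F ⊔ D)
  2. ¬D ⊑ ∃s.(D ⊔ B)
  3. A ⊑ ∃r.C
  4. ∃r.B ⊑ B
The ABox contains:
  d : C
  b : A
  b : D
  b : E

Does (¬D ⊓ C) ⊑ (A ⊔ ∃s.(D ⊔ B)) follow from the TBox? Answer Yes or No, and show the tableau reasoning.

Yes

1. (¬D ⊓ C) ⊑ (A ⊔ ∃s.(D ⊔ B))  ⇔  ((¬D ⊓ C) ⊓ (¬A ⊓ ∀s.(¬D ⊓ ¬B))) unsat w.r.t. T
   all branches close; clash {D, ¬D} at x₀
2. Hence (¬D ⊓ C) ⊑ (A ⊔ ∃s.(D ⊔ B)): entailed.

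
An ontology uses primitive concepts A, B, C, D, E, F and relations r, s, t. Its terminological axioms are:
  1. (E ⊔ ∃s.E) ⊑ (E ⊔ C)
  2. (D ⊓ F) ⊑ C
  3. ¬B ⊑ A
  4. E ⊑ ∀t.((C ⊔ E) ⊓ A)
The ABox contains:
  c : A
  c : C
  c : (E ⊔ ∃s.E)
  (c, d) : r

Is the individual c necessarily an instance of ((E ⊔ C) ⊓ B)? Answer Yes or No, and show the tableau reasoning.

No

1. c : ((E ⊔ C) ⊓ B)?  L(c) = {A, C, (E ⊔ ∃s.E)} ∪ {((¬E ⊓ ¬C) ⊔ ¬B)}
   apply at c: (E ⊔ ∃s.E)⊑(E ⊔ C)
   open: L(c) ⊇ {A, C, E, ¬B, ∀t.((C ⊔ E) ⊓ A)} — c ∉ ((E ⊔ C) ⊓ B) possible
2. Hence c : ((E ⊔ C) ⊓ B): not entailed.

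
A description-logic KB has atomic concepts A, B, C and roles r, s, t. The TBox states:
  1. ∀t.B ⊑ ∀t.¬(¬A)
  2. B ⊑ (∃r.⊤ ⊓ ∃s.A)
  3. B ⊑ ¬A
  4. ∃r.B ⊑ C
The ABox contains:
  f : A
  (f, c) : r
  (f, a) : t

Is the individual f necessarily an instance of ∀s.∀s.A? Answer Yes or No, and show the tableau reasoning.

No

1. f : ∀s.∀s.A?  L(f) = {A} ∪ {∃s.∃s.¬A}
   open: L(f) ⊇ {A, ¬B, ∀r.¬B, ∃s.∃s.¬A, ∃t.¬B} (+ ∃-successors) — f ∉ ∀s.∀s.A possible
2. Hence f : ∀s.∀s.A: not entailed.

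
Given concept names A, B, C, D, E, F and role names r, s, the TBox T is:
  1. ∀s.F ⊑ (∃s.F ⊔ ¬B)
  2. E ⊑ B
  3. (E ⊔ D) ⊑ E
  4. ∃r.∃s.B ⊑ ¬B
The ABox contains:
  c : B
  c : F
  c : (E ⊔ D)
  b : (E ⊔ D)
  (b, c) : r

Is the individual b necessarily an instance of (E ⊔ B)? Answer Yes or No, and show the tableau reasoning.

1. b : (E ⊔ B)?  L(b) = {(E ⊔ D)} ∪ {(¬E ⊓ ¬B)}
   clash {E, ¬E} at b — b ∈ (E ⊔ B)
2. Hence b : (E ⊔ B): entailed.

Yes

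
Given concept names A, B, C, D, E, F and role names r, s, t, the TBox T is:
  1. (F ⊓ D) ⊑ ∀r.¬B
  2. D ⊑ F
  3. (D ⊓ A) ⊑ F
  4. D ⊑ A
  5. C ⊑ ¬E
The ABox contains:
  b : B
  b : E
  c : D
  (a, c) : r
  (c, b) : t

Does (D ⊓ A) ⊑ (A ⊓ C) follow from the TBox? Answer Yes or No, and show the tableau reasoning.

No

1. (D ⊓ A) ⊑ (A ⊓ C)  ⇔  ((D ⊓ A) ⊓ (¬A ⊔ ¬C)) unsat w.r.t. T
   apply at x₀: D⊑F; (D ⊓ A)⊑F
   open: L(x₀) ⊇ {A, D, F, ¬C, ∀r.¬B}
2. Hence (D ⊓ A) ⊑ (A ⊓ C): not entailed.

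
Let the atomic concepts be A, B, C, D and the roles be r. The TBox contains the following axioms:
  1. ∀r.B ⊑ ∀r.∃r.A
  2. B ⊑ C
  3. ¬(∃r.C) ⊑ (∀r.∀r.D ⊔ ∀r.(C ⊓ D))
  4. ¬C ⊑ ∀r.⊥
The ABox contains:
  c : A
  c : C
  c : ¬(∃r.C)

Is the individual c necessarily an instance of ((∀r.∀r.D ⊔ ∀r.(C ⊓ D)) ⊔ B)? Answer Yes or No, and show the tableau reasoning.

Yes

1. c : ((∀r.∀r.D ⊔ ∀r.(C ⊓ D)) ⊔ B)?  L(c) = {A, C, ¬(∃r.C)} ∪ {((∃r.∃r.¬D ⊓ ∃r.(¬C ⊔ ¬D)) ⊓ ¬B)}
   clash {C, ¬C} at an ∃-successor — c ∈ ((∀r.∀r.D ⊔ ∀r.(C ⊓ D)) ⊔ B)
2. Hence c : ((∀r.∀r.D ⊔ ∀r.(C ⊓ D)) ⊔ B): entailed.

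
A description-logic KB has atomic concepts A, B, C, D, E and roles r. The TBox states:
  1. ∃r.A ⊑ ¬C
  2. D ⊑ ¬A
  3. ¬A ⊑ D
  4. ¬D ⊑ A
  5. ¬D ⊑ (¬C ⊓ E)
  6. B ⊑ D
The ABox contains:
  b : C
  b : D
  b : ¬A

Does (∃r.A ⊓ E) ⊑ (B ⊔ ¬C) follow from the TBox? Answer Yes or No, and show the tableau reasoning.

1. (∃r.A ⊓ E) ⊑ (B ⊔ ¬C)  ⇔  ((∃r.A ⊓ E) ⊓ (¬B ⊓ C)) unsat w.r.t. T
   all branches close; clash {C, ¬C} at x₀
2. Hence (∃r.A ⊓ E) ⊑ (B ⊔ ¬C): entailed.

Yes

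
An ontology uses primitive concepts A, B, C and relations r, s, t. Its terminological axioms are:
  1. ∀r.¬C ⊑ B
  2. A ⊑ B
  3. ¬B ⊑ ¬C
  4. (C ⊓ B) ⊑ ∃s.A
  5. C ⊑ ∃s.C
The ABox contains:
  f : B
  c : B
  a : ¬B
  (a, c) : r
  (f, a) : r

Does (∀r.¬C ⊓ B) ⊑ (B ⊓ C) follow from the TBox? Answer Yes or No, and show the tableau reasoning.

1. (∀r.¬C ⊓ B) ⊑ (B ⊓ C)  ⇔  ((∀r.¬C ⊓ B) ⊓ (¬B ⊔ ¬C)) unsat w.r.t. T
   open: L(x₀) ⊇ {B, ¬C, ∀r.¬C}
2. Hence (∀r.¬C ⊓ B) ⊑ (B ⊓ C): not entailed.

No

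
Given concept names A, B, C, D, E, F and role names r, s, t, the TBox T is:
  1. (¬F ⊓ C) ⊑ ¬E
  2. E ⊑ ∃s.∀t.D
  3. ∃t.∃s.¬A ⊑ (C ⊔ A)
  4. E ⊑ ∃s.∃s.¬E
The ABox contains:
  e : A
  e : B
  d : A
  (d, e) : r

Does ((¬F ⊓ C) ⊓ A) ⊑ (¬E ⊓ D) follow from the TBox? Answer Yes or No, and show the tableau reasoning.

No

1. ((¬F ⊓ C) ⊓ A) ⊑ (¬E ⊓ D)  ⇔  (((¬F ⊓ C) ⊓ A) ⊓ (E ⊔ ¬D)) unsat w.r.t. T
   apply at x₀: (¬F ⊓ C)⊑¬E
   open: L(x₀) ⊇ {A, C, ¬D, ¬E, ¬F, …}
2. Hence ((¬F ⊓ C) ⊓ A) ⊑ (¬E ⊓ D): not entailed.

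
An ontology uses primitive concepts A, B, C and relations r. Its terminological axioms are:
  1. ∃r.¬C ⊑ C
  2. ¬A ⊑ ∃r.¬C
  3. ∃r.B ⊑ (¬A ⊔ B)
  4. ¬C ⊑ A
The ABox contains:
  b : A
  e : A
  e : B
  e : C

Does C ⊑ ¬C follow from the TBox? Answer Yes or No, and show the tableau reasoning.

1. C ⊑ ¬C  ⇔  (C ⊓ C) unsat w.r.t. T
   open: L(x₀) ⊇ {A, C, ∀r.¬B}
2. Hence C ⊑ ¬C: not entailed.

No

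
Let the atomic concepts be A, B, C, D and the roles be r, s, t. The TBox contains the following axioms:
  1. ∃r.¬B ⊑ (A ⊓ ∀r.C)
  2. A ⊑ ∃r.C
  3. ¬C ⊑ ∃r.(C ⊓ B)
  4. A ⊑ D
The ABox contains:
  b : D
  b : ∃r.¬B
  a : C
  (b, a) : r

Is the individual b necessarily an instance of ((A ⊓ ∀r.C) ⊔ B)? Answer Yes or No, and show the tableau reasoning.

1. b : ((A ⊓ ∀r.C) ⊔ B)?  L(b) = {D, ∃r.¬B} ∪ {((¬A ⊔ ∃r.¬C) ⊓ ¬B)}
   clash {C, ¬C} at an ∃-successor — b ∈ ((A ⊓ ∀r.C) ⊔ B)
2. Hence b : ((A ⊓ ∀r.C) ⊔ B): entailed.

Yes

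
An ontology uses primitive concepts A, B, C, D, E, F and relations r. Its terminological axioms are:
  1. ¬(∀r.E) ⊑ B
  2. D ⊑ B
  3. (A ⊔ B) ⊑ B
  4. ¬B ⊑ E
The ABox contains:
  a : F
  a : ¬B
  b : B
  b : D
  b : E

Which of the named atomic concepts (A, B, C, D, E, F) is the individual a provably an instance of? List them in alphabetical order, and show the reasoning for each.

1. a : A?  L(a) = {F, ¬B} ∪ {¬A}
   apply at a: ¬B⊑E
   open: L(a) ⊇ {E, F, ¬A, ¬B, ¬D, …} — a ∉ A possible
2. a : B?  L(a) = {F, ¬B} ∪ {¬B}
   apply at a: ¬B⊑E
   open: L(a) ⊇ {E, F, ¬A, ¬B, ¬D, …} — a ∉ B possible
3. a : C?  L(a) = {F, ¬B} ∪ {¬C}
   apply at a: ¬B⊑E
   open: L(a) ⊇ {E, F, ¬A, ¬B, ¬C, …} — a ∉ C possible
4. a : D?  L(a) = {F, ¬B} ∪ {¬D}
   apply at a: ¬B⊑E
   open: L(a) ⊇ {E, F, ¬A, ¬B, ¬D, …} — a ∉ D possible
5. a : E?  L(a) = {F, ¬B} ∪ {¬E}
   clash {E, ¬E} at a — a ∈ E
6. a : F?  L(a) = {F, ¬B} ∪ {¬F}
   clash {F, ¬F} at a — a ∈ F
7. Entailed for a: {E, F}

{E, F}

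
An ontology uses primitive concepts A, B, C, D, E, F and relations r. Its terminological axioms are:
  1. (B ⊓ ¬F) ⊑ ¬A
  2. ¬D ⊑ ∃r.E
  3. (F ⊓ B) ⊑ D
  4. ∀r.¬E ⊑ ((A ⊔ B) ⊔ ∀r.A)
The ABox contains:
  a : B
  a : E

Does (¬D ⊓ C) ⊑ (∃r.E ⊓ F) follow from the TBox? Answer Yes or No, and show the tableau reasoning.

1. (¬D ⊓ C) ⊑ (∃r.E ⊓ F)  ⇔  ((¬D ⊓ C) ⊓ (∀r.¬E ⊔ ¬F)) unsat w.r.t. T
   apply at x₀: ¬D⊑∃r.E
   open: L(x₀) ⊇ {C, ¬B, ¬D, ¬F, ∃r.E} (+ ∃-successors)
2. Hence (¬D ⊓ C) ⊑ (∃r.E ⊓ F): not entailed.

No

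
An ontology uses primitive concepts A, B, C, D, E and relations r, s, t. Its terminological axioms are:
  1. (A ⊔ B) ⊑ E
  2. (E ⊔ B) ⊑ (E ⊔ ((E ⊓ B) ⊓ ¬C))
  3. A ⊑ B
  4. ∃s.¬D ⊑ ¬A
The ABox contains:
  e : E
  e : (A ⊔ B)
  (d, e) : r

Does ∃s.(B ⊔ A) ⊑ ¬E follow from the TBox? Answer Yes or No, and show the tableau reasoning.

1. ∃s.(B ⊔ A) ⊑ ¬E  ⇔  (∃s.(B ⊔ A) ⊓ E) unsat w.r.t. T
   open: L(x₀) ⊇ {E, ¬A, ∃s.(B ⊔ A)} (+ ∃-successors)
2. Hence ∃s.(B ⊔ A) ⊑ ¬E: not entailed.

No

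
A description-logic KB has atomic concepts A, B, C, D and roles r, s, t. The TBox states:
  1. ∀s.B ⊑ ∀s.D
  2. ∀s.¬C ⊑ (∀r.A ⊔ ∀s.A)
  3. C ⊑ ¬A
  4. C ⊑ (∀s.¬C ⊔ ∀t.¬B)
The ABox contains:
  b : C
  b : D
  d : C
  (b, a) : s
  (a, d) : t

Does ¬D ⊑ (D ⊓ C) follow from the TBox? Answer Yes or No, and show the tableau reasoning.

1. ¬D ⊑ (D ⊓ C)  ⇔  (¬D ⊓ (¬D ⊔ ¬C)) unsat w.r.t. T
   open: L(x₀) ⊇ {¬C, ¬D, ∃s.C, ∃s.¬B} (+ ∃-successors)
2. Hence ¬D ⊑ (D ⊓ C): not entailed.

No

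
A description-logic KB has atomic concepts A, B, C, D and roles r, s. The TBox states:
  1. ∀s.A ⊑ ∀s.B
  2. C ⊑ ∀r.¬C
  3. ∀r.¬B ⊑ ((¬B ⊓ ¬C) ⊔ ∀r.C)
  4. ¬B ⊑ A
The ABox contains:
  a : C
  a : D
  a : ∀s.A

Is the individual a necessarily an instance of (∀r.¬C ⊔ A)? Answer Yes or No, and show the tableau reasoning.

1. a : (∀r.¬C ⊔ A)?  L(a) = {C, D, ∀s.A} ∪ {(∃r.C ⊓ ¬A)}
   clash {A, ¬A} at a — a ∈ (∀r.¬C ⊔ A)
2. Hence a : (∀r.¬C ⊔ A): entailed.

Yes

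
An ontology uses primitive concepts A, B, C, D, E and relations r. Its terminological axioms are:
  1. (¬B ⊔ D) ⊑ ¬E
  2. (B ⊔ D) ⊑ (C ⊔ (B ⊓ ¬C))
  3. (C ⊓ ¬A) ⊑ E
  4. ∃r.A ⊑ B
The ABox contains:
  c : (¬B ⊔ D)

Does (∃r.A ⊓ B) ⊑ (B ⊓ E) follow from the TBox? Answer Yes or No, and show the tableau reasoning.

1. (∃r.A ⊓ B) ⊑ (B ⊓ E)  ⇔  ((∃r.A ⊓ B) ⊓ (¬B ⊔ ¬E)) unsat w.r.t. T
   open: L(x₀) ⊇ {B, ¬C, ¬E, ∃r.A} (+ ∃-successors)
2. Hence (∃r.A ⊓ B) ⊑ (B ⊓ E): not entailed.

No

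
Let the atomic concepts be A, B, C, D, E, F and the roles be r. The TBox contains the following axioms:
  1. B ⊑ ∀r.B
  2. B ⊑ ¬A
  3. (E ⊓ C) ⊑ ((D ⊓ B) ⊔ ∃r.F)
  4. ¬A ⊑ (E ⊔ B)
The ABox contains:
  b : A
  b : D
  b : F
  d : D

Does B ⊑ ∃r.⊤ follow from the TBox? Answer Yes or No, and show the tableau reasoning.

1. B ⊑ ∃r.⊤  ⇔  (B ⊓ ∀r.⊥) unsat w.r.t. T
   apply at x₀: B⊑∀r.B; B⊑¬A
   open: L(x₀) ⊇ {B, ¬A, ¬E, ∀r.B, ∀r.⊥}
2. Hence B ⊑ ∃r.⊤: not entailed.

No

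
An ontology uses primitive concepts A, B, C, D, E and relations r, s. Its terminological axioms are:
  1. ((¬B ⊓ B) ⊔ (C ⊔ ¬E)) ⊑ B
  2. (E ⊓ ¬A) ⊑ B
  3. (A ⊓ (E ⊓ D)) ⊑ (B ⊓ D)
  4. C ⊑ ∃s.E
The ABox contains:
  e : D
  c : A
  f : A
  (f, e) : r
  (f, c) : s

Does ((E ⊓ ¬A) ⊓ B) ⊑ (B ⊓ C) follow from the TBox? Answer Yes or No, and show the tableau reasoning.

No

1. ((E ⊓ ¬A) ⊓ B) ⊑ (B ⊓ C)  ⇔  (((E ⊓ ¬A) ⊓ B) ⊓ (¬B ⊔ ¬C)) unsat w.r.t. T
   open: L(x₀) ⊇ {B, E, ¬A, ¬C}
2. Hence ((E ⊓ ¬A) ⊓ B) ⊑ (B ⊓ C): not entailed.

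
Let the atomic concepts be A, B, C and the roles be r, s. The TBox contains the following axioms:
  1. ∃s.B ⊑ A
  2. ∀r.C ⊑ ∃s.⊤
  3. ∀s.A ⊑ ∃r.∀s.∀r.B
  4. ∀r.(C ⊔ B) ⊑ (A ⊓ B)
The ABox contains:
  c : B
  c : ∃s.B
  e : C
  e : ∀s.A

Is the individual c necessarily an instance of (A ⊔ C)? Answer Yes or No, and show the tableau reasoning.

1. c : (A ⊔ C)?  L(c) = {B, ∃s.B} ∪ {(¬A ⊓ ¬C)}
   clash {A, ¬A} at c — c ∈ (A ⊔ C)
2. Hence c : (A ⊔ C): entailed.

Yes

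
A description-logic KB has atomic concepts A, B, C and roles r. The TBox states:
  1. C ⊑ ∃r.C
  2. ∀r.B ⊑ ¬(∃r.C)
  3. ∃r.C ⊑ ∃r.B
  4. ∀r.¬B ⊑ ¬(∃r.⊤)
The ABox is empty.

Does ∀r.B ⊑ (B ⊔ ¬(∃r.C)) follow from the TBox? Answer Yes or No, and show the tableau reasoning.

1. ∀r.B ⊑ (B ⊔ ¬(∃r.C))  ⇔  (∀r.B ⊓ (¬B ⊓ ∃r.C)) unsat w.r.t. T
   all branches close; clash ⊥ at an ∃-successor
2. Hence ∀r.B ⊑ (B ⊔ ¬(∃r.C)): entailed.

Yes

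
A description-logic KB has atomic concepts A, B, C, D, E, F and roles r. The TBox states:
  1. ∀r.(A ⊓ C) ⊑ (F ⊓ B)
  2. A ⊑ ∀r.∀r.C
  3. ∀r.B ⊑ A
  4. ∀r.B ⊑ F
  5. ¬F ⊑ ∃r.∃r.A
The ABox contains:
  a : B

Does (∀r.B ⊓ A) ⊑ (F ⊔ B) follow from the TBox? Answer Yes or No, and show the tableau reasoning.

Yes

1. (∀r.B ⊓ A) ⊑ (F ⊔ B)  ⇔  ((∀r.B ⊓ A) ⊓ (¬F ⊓ ¬B)) unsat w.r.t. T
   all branches close; clash {F, ¬F} at x₀
2. Hence (∀r.B ⊓ A) ⊑ (F ⊔ B): entailed.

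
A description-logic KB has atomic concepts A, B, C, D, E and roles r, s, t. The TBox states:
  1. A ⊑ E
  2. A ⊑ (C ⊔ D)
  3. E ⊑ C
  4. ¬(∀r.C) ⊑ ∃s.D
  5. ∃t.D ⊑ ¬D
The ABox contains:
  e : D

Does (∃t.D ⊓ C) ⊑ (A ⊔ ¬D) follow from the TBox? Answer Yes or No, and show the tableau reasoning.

Yes

1. (∃t.D ⊓ C) ⊑ (A ⊔ ¬D)  ⇔  ((∃t.D ⊓ C) ⊓ (¬A ⊓ D)) unsat w.r.t. T
   all branches close; clash {D, ¬D} at x₀
2. Hence (∃t.D ⊓ C) ⊑ (A ⊔ ¬D): entailed.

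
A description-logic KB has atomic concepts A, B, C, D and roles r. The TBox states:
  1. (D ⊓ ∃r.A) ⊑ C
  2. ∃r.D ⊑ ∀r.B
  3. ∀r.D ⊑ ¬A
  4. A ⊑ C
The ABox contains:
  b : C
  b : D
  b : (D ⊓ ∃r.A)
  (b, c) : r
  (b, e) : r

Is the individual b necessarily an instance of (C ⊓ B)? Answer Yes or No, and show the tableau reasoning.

1. b : (C ⊓ B)?  L(b) = {C, D, (D ⊓ ∃r.A)} ∪ {(¬C ⊔ ¬B)}
   open: L(b) ⊇ {C, D, ¬B, ∀r.¬D, ∃r.A, …} (+ ∃-successors) — b ∉ (C ⊓ B) possible
2. Hence b : (C ⊓ B): not entailed.

No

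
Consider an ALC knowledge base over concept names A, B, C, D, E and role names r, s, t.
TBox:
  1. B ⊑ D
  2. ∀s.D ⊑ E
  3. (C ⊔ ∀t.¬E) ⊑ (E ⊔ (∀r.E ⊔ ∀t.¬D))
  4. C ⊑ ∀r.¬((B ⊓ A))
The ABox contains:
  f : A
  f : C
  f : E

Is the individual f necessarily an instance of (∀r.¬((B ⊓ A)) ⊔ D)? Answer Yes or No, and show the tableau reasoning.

1. f : (∀r.¬((B ⊓ A)) ⊔ D)?  L(f) = {A, C, E} ∪ {(∃r.(B ⊓ A) ⊓ ¬D)}
   clash {D, ¬D} at f — f ∈ (∀r.¬((B ⊓ A)) ⊔ D)
2. Hence f : (∀r.¬((B ⊓ A)) ⊔ D): entailed.

Yes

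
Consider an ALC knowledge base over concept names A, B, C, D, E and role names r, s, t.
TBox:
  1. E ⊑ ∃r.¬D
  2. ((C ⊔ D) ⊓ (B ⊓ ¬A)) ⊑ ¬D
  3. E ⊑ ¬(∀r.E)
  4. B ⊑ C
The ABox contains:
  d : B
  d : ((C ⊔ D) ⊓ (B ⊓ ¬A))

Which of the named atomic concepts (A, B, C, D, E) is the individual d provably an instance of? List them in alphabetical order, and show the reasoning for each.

1. d : A?  L(d) = {B, ((C ⊔ D) ⊓ (B ⊓ ¬A))} ∪ {¬A}
   apply at d: ((C ⊔ D) ⊓ (B ⊓ ¬A))⊑¬D; B⊑C
   open: L(d) ⊇ {B, C, ¬A, ¬D, ¬E} — d ∉ A possible
2. d : B?  L(d) = {B, ((C ⊔ D) ⊓ (B ⊓ ¬A))} ∪ {¬B}
   clash {B, ¬B} at d — d ∈ B
3. d : C?  L(d) = {B, ((C ⊔ D) ⊓ (B ⊓ ¬A))} ∪ {¬C}
   clash {C, ¬C} at d — d ∈ C
4. d : D?  L(d) = {B, ((C ⊔ D) ⊓ (B ⊓ ¬A))} ∪ {¬D}
   apply at d: B⊑C
   open: L(d) ⊇ {B, C, ¬A, ¬D, ¬E} — d ∉ D possible
5. d : E?  L(d) = {B, ((C ⊔ D) ⊓ (B ⊓ ¬A))} ∪ {¬E}
   apply at d: ((C ⊔ D) ⊓ (B ⊓ ¬A))⊑¬D; B⊑C
   open: L(d) ⊇ {B, C, ¬A, ¬D, ¬E} — d ∉ E possible
6. Entailed for d: {B, C}

{B, C}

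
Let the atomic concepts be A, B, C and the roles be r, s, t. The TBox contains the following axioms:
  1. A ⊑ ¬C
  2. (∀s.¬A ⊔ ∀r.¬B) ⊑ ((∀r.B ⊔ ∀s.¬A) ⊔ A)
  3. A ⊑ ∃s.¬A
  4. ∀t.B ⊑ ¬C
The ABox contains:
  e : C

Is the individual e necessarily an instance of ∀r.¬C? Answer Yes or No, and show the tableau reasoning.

1. e : ∀r.¬C?  L(e) = {C} ∪ {∃r.C}
   open: L(e) ⊇ {C, ¬A, ∃r.B, ∃r.C, ∃s.A, …} (+ ∃-successors) — e ∉ ∀r.¬C possible
2. Hence e : ∀r.¬C: not entailed.

No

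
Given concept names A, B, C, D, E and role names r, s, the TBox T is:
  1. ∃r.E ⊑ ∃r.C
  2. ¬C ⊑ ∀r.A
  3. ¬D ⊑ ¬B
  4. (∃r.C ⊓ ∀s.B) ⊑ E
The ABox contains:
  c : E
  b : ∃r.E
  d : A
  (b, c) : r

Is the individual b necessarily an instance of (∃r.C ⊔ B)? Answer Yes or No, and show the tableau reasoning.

1. b : (∃r.C ⊔ B)?  L(b) = {∃r.E} ∪ {(∀r.¬C ⊓ ¬B)}
   clash {C, ¬C} at an ∃-successor — b ∈ (∃r.C ⊔ B)
2. Hence b : (∃r.C ⊔ B): entailed.

Yes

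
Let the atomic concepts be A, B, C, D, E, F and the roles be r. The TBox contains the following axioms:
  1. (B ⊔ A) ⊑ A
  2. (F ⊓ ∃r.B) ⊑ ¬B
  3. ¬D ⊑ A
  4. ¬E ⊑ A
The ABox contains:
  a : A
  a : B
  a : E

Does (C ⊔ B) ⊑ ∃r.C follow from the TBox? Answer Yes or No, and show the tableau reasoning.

No

1. (C ⊔ B) ⊑ ∃r.C  ⇔  ((C ⊔ B) ⊓ ∀r.¬C) unsat w.r.t. T
   open: L(x₀) ⊇ {C, D, E, ¬A, ¬B, …}
2. Hence (C ⊔ B) ⊑ ∃r.C: not entailed.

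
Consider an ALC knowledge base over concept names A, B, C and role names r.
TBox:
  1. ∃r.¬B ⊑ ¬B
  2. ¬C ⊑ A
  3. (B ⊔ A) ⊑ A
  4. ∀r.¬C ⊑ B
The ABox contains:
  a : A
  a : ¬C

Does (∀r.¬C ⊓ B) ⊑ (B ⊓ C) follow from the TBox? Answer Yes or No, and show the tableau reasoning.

No

1. (∀r.¬C ⊓ B) ⊑ (B ⊓ C)  ⇔  ((∀r.¬C ⊓ B) ⊓ (¬B ⊔ ¬C)) unsat w.r.t. T
   open: L(x₀) ⊇ {A, B, ¬C, ∀r.B, ∀r.¬C}
2. Hence (∀r.¬C ⊓ B) ⊑ (B ⊓ C): not entailed.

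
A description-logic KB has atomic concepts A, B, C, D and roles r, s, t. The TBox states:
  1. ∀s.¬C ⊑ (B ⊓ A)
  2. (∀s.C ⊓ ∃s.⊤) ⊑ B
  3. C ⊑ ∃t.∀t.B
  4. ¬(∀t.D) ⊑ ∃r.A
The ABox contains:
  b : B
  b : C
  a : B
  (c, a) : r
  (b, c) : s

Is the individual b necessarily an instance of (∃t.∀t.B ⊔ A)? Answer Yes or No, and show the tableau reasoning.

Yes

1. b : (∃t.∀t.B ⊔ A)?  L(b) = {B, C} ∪ {(∀t.∃t.¬B ⊓ ¬A)}
   clash {A, ¬A} at b — b ∈ (∃t.∀t.B ⊔ A)
2. Hence b : (∃t.∀t.B ⊔ A): entailed.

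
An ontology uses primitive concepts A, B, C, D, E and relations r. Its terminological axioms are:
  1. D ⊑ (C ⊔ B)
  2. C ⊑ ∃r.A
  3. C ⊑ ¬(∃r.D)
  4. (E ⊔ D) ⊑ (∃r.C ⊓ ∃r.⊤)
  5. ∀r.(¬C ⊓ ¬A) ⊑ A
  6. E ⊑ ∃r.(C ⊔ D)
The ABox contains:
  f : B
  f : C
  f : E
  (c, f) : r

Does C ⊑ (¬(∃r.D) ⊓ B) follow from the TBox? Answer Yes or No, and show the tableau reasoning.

1. C ⊑ (¬(∃r.D) ⊓ B)  ⇔  (C ⊓ (∃r.D ⊔ ¬B)) unsat w.r.t. T
   apply at x₀: C⊑∃r.A; C⊑¬(∃r.D)
   open: L(x₀) ⊇ {C, ¬B, ¬D, ¬E, ∀r.¬D, …} (+ ∃-successors)
2. Hence C ⊑ (¬(∃r.D) ⊓ B): not entailed.

No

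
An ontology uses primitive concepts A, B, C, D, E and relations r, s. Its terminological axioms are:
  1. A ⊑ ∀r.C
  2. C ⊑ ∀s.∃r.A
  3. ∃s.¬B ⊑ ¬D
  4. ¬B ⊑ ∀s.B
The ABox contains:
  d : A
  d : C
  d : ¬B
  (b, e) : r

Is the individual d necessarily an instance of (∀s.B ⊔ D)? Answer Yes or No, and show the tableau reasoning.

Yes

1. d : (∀s.B ⊔ D)?  L(d) = {A, C, ¬B} ∪ {(∃s.¬B ⊓ ¬D)}
   clash {B, ¬B} at an ∃-successor — d ∈ (∀s.B ⊔ D)
2. Hence d : (∀s.B ⊔ D): entailed.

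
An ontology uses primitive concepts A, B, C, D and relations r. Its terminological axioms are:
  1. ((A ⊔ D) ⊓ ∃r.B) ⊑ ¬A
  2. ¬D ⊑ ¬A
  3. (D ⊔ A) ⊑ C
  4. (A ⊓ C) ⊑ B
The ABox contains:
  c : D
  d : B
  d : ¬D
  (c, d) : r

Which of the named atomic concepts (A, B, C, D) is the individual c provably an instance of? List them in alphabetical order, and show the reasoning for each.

1. c : A?  L(c) = {D} ∪ {¬A}
   open: L(c) ⊇ {C, D, ¬A} — c ∉ A possible
2. c : B?  L(c) = {D} ∪ {¬B}
   open: L(c) ⊇ {C, D, ¬A, ¬B} — c ∉ B possible
3. c : C?  L(c) = {D} ∪ {¬C}
   clash {C, ¬C} at c — c ∈ C
4. c : D?  L(c) = {D} ∪ {¬D}
   clash {D, ¬D} at c — c ∈ D
5. Entailed for c: {C, D}

{C, D}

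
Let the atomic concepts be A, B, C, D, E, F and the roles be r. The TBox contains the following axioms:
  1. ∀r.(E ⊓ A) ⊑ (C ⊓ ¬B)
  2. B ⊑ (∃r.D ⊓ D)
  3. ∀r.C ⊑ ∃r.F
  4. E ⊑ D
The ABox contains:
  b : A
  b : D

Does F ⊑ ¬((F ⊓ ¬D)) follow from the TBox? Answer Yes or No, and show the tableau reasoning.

1. F ⊑ ¬((F ⊓ ¬D))  ⇔  (F ⊓ (F ⊓ ¬D)) unsat w.r.t. T
   open: L(x₀) ⊇ {F, ¬B, ¬D, ¬E, ∃r.(¬E ⊔ ¬A), …} (+ ∃-successors)
2. Hence F ⊑ ¬((F ⊓ ¬D)): not entailed.

No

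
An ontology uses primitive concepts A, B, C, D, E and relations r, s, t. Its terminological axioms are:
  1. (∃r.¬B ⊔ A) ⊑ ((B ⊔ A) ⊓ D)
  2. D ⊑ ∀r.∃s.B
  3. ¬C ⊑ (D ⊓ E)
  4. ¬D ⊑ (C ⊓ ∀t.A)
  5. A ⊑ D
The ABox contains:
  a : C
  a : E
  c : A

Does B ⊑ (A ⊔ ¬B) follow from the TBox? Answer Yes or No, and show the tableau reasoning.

No

1. B ⊑ (A ⊔ ¬B)  ⇔  (B ⊓ (¬A ⊓ B)) unsat w.r.t. T
   open: L(x₀) ⊇ {B, C, D, ¬A, ∀r.B, …}
2. Hence B ⊑ (A ⊔ ¬B): not entailed.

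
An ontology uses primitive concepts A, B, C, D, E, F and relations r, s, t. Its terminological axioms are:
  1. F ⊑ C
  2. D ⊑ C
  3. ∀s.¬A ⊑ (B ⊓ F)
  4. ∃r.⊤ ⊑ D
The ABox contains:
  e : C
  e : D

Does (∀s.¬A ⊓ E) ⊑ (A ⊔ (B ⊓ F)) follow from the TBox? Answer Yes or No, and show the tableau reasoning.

1. (∀s.¬A ⊓ E) ⊑ (A ⊔ (B ⊓ F))  ⇔  ((∀s.¬A ⊓ E) ⊓ (¬A ⊓ (¬B ⊔ ¬F))) unsat w.r.t. T
   all branches close; clash {F, ¬F} at x₀
2. Hence (∀s.¬A ⊓ E) ⊑ (A ⊔ (B ⊓ F)): entailed.

Yes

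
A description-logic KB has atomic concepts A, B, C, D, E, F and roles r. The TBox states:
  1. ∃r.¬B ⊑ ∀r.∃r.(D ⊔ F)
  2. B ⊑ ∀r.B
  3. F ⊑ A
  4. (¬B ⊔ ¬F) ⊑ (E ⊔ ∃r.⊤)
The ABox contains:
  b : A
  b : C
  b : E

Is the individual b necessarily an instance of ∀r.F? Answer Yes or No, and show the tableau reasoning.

1. b : ∀r.F?  L(b) = {A, C, E} ∪ {∃r.¬F}
   open: L(b) ⊇ {A, C, E, ¬B, ∀r.B, …} (+ ∃-successors) — b ∉ ∀r.F possible
2. Hence b : ∀r.F: not entailed.

No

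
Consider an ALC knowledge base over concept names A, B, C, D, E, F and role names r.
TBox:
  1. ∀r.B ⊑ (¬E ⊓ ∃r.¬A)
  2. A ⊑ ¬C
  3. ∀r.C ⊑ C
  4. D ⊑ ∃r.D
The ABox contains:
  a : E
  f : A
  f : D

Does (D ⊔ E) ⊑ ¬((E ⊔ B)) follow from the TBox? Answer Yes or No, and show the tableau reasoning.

No

1. (D ⊔ E) ⊑ ¬((E ⊔ B))  ⇔  ((D ⊔ E) ⊓ (E ⊔ B)) unsat w.r.t. T
   open: L(x₀) ⊇ {D, E, ¬A, ∃r.D, ∃r.¬B, …} (+ ∃-successors)
2. Hence (D ⊔ E) ⊑ ¬((E ⊔ B)): not entailed.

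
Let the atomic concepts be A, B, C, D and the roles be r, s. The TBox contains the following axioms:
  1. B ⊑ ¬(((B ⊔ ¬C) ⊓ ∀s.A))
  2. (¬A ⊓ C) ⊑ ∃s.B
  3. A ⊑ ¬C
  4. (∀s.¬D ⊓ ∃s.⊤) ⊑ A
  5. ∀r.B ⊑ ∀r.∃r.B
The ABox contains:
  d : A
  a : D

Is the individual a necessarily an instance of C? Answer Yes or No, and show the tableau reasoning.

1. a : C?  L(a) = {D} ∪ {¬C}
   open: L(a) ⊇ {D, ¬B, ¬C, ∃r.¬B, ∃s.D} (+ ∃-successors) — a ∉ C possible
2. Hence a : C: not entailed.

No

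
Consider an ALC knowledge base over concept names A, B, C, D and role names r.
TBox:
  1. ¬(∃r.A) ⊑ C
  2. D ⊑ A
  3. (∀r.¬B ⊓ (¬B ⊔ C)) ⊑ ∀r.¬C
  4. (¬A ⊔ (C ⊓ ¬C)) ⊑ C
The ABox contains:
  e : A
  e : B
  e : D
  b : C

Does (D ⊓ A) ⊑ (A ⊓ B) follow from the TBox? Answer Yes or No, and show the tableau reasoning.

No

1. (D ⊓ A) ⊑ (A ⊓ B)  ⇔  ((D ⊓ A) ⊓ (¬A ⊔ ¬B)) unsat w.r.t. T
   open: L(x₀) ⊇ {A, D, ¬B, ¬C, ∃r.A, …} (+ ∃-successors)
2. Hence (D ⊓ A) ⊑ (A ⊓ B): not entailed.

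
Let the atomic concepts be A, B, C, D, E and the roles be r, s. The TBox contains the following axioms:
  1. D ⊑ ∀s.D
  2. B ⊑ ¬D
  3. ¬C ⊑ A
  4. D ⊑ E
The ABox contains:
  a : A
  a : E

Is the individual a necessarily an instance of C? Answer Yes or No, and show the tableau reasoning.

No

1. a : C?  L(a) = {A, E} ∪ {¬C}
   open: L(a) ⊇ {A, E, ¬B, ¬C, ¬D} — a ∉ C possible
2. Hence a : C: not entailed.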